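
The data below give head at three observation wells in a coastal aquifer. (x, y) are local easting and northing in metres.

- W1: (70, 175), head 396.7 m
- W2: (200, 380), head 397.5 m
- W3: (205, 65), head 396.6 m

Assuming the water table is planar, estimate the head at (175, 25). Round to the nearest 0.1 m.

With h = a·x + b·y + c and W1 as origin, the differences give:
  130·a + 205·b = +0.8
  135·a + (-110)·b = -0.1
Eliminate b (×(-110) and ×205, subtract): -41975·a = -67.50 → a = ∂h/∂x = +0.001608
Back-substitute: b = ∂h/∂y = +0.002883.
h(175, 25) = 396.7 + (+0.001608)·(105) + (+0.002883)·(-150) = 396.7 +0.169 -0.432 = 396.436 m.

396.4 m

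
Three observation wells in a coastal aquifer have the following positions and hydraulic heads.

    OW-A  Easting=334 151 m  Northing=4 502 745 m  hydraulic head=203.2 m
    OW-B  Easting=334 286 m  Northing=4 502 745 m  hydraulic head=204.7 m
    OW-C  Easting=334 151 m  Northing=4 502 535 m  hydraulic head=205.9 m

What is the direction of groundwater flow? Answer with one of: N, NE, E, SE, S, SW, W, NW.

NW

∂h/∂x = (204.7 − 203.2) / (334286 − 334151) = +0.01111
∂h/∂y = (205.9 − 203.2) / (4502535 − 4502745) = -0.01286
Flow = −∇h = (-0.01111 east, +0.01286 north), which points northwest.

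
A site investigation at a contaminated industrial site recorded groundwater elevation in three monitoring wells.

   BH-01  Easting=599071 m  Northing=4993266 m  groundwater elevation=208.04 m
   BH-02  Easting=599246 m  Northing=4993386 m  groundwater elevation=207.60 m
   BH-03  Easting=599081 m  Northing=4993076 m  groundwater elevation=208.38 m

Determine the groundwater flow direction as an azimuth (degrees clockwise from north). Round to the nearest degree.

034°

Differences from BH-01: to BH-02 (Δx, Δy, Δh) = (175, 120, -0.44); to BH-03 = (10, -190, +0.34).
Solve a·Δx + b·Δy = Δh: det = 175·(-190) − 10·120 = -34450.
∂h/∂x = [(-0.44)·(-190) − (+0.34)·120] / -34450 = -0.001242
∂h/∂y = [175·(+0.34) − 10·(-0.44)] / -34450 = -0.001855
Flow direction (−∇h) has components (+0.001242 E, +0.001855 N).
Azimuth = atan2(E, N) = atan2(+0.001242, +0.001855) = 33.8° ≈ 034°.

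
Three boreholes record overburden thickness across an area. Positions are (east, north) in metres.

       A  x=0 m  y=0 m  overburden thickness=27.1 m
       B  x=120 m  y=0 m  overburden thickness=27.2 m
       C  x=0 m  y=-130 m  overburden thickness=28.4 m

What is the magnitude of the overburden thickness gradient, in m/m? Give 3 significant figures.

∂d/∂x = (27.2 − 27.1) / (120 − 0) = +0.0008333
∂d/∂y = (28.4 − 27.1) / (-130 − 0) = -0.010000
|∇f| = √(0.0008333² + -0.010000²) = 0.01003 m/m

0.0100 m/m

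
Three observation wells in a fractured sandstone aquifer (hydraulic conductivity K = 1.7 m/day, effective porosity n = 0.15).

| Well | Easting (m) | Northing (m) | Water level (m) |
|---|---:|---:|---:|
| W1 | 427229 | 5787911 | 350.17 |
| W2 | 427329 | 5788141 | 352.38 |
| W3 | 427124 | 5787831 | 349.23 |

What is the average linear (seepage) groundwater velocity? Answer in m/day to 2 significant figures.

With h = a·x + b·y + c and W1 as origin, the differences give:
  100·a + 230·b = +2.21
  (-105)·a + (-80)·b = -0.94
Eliminate b (×(-80) and ×230, subtract): 16150·a = 39.400 → a = ∂h/∂x = +0.002440
Back-substitute: b = ∂h/∂y = +0.008548.
|∇h| = √(0.002440² + 0.008548²) = 0.008889
Seepage velocity v = K·i/n = 1.7 × 0.008889 / 0.15 = 0.1007 m/day.

0.10 m/day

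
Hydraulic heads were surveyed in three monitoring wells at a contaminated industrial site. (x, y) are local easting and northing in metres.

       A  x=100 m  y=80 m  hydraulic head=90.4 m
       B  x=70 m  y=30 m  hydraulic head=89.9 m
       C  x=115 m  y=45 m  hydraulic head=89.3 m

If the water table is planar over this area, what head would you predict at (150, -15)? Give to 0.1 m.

Differences from A: to B (Δx, Δy, Δh) = (-30, -50, -0.5); to C = (15, -35, -1.1).
Solve a·Δx + b·Δy = Δh: det = (-30)·(-35) − 15·(-50) = 1800.
∂h/∂x = [(-0.5)·(-35) − (-1.1)·(-50)] / 1800 = -0.02083
∂h/∂y = [(-30)·(-1.1) − 15·(-0.5)] / 1800 = +0.02250
h(150, -15) = 90.4 + (-0.02083)·(50) + (+0.02250)·(-95) = 90.4 -1.042 -2.138 = 87.221 m.

87.2 m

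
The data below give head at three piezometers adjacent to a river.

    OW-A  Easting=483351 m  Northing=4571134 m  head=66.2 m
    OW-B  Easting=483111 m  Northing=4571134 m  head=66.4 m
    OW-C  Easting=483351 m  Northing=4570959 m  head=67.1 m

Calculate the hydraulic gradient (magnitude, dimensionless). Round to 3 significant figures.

∂h/∂x = (66.4 − 66.2) / (483111 − 483351) = -0.0008333
∂h/∂y = (67.1 − 66.2) / (4570959 − 4571134) = -0.005143
|∇h| = √(-0.0008333² + -0.005143²) = 0.00521

0.00521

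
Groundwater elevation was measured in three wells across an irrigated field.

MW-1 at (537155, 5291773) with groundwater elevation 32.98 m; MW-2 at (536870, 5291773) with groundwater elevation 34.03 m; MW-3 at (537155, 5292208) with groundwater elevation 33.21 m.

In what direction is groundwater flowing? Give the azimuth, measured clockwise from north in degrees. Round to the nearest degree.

098°

∂h/∂x = (34.03 − 32.98) / (536870 − 537155) = -0.003684
∂h/∂y = (33.21 − 32.98) / (5292208 − 5291773) = +0.0005287
Flow direction (−∇h) has components (+0.003684 E, -0.0005287 N).
Azimuth = atan2(E, N) = atan2(+0.003684, -0.0005287) = 98.2° ≈ 098°.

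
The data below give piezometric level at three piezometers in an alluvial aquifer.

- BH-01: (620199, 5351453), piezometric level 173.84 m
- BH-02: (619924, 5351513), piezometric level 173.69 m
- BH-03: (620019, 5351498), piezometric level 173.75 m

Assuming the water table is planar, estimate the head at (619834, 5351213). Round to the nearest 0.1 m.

Three-point gradient (reference BH-01): Δ to BH-02 = (-275, 60, -0.15), Δ to BH-03 = (-180, 45, -0.09).
∂h/∂x = +0.0008571, ∂h/∂y = +0.001429 (det = -1575).
h(619834, 5351213) = 173.84 + (+0.0008571)·(-365) + (+0.001429)·(-240) = 173.84 -0.313 -0.343 = 173.184 m.

173.2 m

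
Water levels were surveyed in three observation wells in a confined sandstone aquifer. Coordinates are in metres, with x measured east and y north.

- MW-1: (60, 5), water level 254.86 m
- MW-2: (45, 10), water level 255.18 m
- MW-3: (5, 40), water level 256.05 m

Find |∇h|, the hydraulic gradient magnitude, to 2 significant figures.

Three-point gradient (reference MW-1): Δ to MW-2 = (-15, 5, +0.32), Δ to MW-3 = (-55, 35, +1.19).
∂h/∂x = -0.02100, ∂h/∂y = +0.001000 (det = -250).
|∇h| = √(-0.02100² + 0.001000²) = 0.02102

0.021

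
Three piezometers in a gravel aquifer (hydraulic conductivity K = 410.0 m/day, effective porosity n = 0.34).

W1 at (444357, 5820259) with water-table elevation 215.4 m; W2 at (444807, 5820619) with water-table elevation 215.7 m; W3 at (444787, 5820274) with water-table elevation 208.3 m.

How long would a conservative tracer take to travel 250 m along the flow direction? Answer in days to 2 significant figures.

7.3 days

With h = a·x + b·y + c and W1 as origin, the differences give:
  450·a + 360·b = +0.3
  430·a + 15·b = -7.1
Eliminate b (×15 and ×360, subtract): -148050·a = 2560.50 → a = ∂h/∂x = -0.01729
Back-substitute: b = ∂h/∂y = +0.02245.
|∇h| = √(-0.01729² + 0.02245²) = 0.02834
Seepage velocity v = K·i/n = 410.0 × 0.02834 / 0.34 = 34.17 m/day.
t = 250 / 34.17 = 7.316 days.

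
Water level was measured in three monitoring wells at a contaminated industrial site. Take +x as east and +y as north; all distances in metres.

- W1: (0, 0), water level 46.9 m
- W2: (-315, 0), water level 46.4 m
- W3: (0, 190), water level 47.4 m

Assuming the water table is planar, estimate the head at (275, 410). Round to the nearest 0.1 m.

∂h/∂x = (46.4 − 46.9) / (-315 − 0) = +0.001587
∂h/∂y = (47.4 − 46.9) / (190 − 0) = +0.002632
h(275, 410) = 46.9 + (+0.001587)·(275) + (+0.002632)·(410) = 46.9 +0.437 +1.079 = 48.415 m.

48.4 m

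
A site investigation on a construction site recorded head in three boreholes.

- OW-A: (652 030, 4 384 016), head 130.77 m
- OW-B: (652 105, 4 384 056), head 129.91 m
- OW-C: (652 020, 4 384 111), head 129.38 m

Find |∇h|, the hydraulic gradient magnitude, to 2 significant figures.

0.015

Differences from OW-A: to OW-B (Δx, Δy, Δh) = (75, 40, -0.86); to OW-C = (-10, 95, -1.39).
Solve a·Δx + b·Δy = Δh: det = 75·95 − (-10)·40 = 7525.
∂h/∂x = [(-0.86)·95 − (-1.39)·40] / 7525 = -0.003468
∂h/∂y = [75·(-1.39) − (-10)·(-0.86)] / 7525 = -0.01500
|∇h| = √(-0.003468² + -0.01500²) = 0.0154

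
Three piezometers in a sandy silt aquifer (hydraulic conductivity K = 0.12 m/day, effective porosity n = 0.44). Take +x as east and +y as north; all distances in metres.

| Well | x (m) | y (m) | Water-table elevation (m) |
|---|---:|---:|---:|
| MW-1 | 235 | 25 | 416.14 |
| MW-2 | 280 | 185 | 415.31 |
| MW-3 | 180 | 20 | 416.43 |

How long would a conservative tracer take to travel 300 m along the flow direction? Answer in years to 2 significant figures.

480 years

Differences from MW-1: to MW-2 (Δx, Δy, Δh) = (45, 160, -0.83); to MW-3 = (-55, -5, +0.29).
Solve a·Δx + b·Δy = Δh: det = 45·(-5) − (-55)·160 = 8575.
∂h/∂x = [(-0.83)·(-5) − (+0.29)·160] / 8575 = -0.004927
∂h/∂y = [45·(+0.29) − (-55)·(-0.83)] / 8575 = -0.003802
|∇h| = √(-0.004927² + -0.003802²) = 0.006223
Seepage velocity v = K·i/n = 0.12 × 0.006223 / 0.44 = 0.001697 m/day.
t = 300 / 0.001697 = 1.768e+05 days = 484 years.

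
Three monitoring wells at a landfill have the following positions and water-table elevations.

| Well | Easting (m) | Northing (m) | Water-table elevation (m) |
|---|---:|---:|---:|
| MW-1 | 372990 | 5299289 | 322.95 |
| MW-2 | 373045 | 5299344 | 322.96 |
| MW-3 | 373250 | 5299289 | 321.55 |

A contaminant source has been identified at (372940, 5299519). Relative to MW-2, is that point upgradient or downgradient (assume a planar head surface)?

Taking MW-1 as reference: MW-2−MW-1 = (55, 55, +0.01); MW-3−MW-1 = (260, 0, -1.40).
Solve a·Δx + b·Δy = Δh: det = 55·0 − 260·55 = -14300.
∂h/∂x = [(+0.01)·0 − (-1.40)·55] / -14300 = -0.005385
∂h/∂y = [55·(-1.40) − 260·(+0.01)] / -14300 = +0.005566
Head at (372940, 5299519) = 322.95 + (-0.005385)·(-50) + (+0.005566)·(230) = 324.50 m.
That is higher than the 322.96 m at MW-2, so the point is upgradient.

upgradient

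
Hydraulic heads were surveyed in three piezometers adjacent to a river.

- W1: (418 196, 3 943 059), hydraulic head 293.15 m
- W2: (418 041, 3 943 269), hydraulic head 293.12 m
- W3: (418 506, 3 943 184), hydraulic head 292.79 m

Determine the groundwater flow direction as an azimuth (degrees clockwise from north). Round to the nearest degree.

Taking W1 as reference: W2−W1 = (-155, 210, -0.03); W3−W1 = (310, 125, -0.36).
Determinant of the coordinate differences = (-155)·125 − 310·210 = -84475.
∂h/∂x = [(-0.03)·125 − (-0.36)·210] / -84475 = -0.0008505
∂h/∂y = [(-155)·(-0.36) − 310·(-0.03)] / -84475 = -0.0007706
Flow direction (−∇h) has components (+0.0008505 E, +0.0007706 N).
Azimuth = atan2(E, N) = atan2(+0.0008505, +0.0007706) = 47.8° ≈ 048°.

048°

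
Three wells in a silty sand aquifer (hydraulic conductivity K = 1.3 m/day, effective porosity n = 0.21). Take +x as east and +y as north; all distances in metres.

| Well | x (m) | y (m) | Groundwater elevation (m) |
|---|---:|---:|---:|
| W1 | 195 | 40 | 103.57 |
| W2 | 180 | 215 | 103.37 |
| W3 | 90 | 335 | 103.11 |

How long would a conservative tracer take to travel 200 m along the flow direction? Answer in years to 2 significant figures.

48 years

Three-point gradient (reference W1): Δ to W2 = (-15, 175, -0.20), Δ to W3 = (-105, 295, -0.46).
∂h/∂x = +0.001541, ∂h/∂y = -0.001011 (det = 13950).
|∇h| = √(0.001541² + -0.001011²) = 0.001843
Seepage velocity v = K·i/n = 1.3 × 0.001843 / 0.21 = 0.01141 m/day.
t = 200 / 0.01141 = 1.753e+04 days = 48 years.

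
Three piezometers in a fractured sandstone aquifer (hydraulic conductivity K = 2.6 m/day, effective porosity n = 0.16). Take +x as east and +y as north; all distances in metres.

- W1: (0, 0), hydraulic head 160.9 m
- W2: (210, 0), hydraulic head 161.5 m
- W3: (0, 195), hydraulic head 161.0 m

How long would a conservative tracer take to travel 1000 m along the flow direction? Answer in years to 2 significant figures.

58 years

∂h/∂x = (161.5 − 160.9) / (210 − 0) = +0.002857
∂h/∂y = (161.0 − 160.9) / (195 − 0) = +0.0005128
|∇h| = √(0.002857² + 0.0005128²) = 0.002903
Seepage velocity v = K·i/n = 2.6 × 0.002903 / 0.16 = 0.04717 m/day.
t = 1000 / 0.04717 = 2.12e+04 days = 58 years.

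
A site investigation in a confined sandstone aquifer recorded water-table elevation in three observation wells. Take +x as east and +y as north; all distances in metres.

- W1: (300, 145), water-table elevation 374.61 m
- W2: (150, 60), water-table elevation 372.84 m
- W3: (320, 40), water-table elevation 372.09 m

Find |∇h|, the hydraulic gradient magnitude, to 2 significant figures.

0.024

Taking W1 as reference: W2−W1 = (-150, -85, -1.77); W3−W1 = (20, -105, -2.52).
Solve a·Δx + b·Δy = Δh: det = (-150)·(-105) − 20·(-85) = 17450.
∂h/∂x = [(-1.77)·(-105) − (-2.52)·(-85)] / 17450 = -0.001625
∂h/∂y = [(-150)·(-2.52) − 20·(-1.77)] / 17450 = +0.02369
|∇h| = √(-0.001625² + 0.02369²) = 0.02375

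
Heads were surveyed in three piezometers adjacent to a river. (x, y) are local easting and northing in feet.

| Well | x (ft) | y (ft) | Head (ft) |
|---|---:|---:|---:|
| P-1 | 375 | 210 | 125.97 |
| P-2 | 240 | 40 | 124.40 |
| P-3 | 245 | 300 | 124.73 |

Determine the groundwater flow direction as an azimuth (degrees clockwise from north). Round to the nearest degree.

Taking P-1 as reference: P-2−P-1 = (-135, -170, -1.57); P-3−P-1 = (-130, 90, -1.24).
Solve a·Δx + b·Δy = Δh: det = (-135)·90 − (-130)·(-170) = -34250.
∂h/∂x = [(-1.57)·90 − (-1.24)·(-170)] / -34250 = +0.01028
∂h/∂y = [(-135)·(-1.24) − (-130)·(-1.57)] / -34250 = +0.001072
Flow direction (−∇h) has components (-0.01028 E, -0.001072 N).
Azimuth = atan2(E, N) = atan2(-0.01028, -0.001072) = 264.0° ≈ 264°.

264°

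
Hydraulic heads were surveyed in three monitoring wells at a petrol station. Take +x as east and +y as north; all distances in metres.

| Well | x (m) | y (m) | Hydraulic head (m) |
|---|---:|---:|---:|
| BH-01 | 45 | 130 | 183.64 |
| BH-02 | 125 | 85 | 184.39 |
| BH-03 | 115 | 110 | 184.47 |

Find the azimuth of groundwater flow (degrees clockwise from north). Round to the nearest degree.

238°

Differences from BH-01: to BH-02 (Δx, Δy, Δh) = (80, -45, +0.75); to BH-03 = (70, -20, +0.83).
Solve a·Δx + b·Δy = Δh: det = 80·(-20) − 70·(-45) = 1550.
∂h/∂x = [(+0.75)·(-20) − (+0.83)·(-45)] / 1550 = +0.01442
∂h/∂y = [80·(+0.83) − 70·(+0.75)] / 1550 = +0.008968
Flow direction (−∇h) has components (-0.01442 E, -0.008968 N).
Azimuth = atan2(E, N) = atan2(-0.01442, -0.008968) = 238.1° ≈ 238°.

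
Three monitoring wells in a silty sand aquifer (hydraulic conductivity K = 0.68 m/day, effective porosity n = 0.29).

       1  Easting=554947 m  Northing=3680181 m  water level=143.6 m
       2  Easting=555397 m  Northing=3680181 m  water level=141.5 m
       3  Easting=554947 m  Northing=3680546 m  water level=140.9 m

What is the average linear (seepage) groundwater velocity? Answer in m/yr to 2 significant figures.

∂h/∂x = (141.5 − 143.6) / (555397 − 554947) = -0.004667
∂h/∂y = (140.9 − 143.6) / (3680546 − 3680181) = -0.007397
|∇h| = √(-0.004667² + -0.007397²) = 0.008746
Seepage velocity v = K·i/n = 0.68 × 0.008746 / 0.29 = 0.02051 m/day = 7.491 m/yr.

7.5 m/yr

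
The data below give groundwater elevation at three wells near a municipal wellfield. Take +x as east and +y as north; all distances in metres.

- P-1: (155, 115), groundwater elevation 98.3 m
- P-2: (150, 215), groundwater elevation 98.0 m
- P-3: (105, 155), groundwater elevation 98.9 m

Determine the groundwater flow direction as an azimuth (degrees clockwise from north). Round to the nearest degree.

076°

Taking P-1 as reference: P-2−P-1 = (-5, 100, -0.3); P-3−P-1 = (-50, 40, +0.6).
Determinant of the coordinate differences = (-5)·40 − (-50)·100 = 4800.
∂h/∂x = [(-0.3)·40 − (+0.6)·100] / 4800 = -0.01500
∂h/∂y = [(-5)·(+0.6) − (-50)·(-0.3)] / 4800 = -0.003750
Flow direction (−∇h) has components (+0.01500 E, +0.003750 N).
Azimuth = atan2(E, N) = atan2(+0.01500, +0.003750) = 76.0° ≈ 076°.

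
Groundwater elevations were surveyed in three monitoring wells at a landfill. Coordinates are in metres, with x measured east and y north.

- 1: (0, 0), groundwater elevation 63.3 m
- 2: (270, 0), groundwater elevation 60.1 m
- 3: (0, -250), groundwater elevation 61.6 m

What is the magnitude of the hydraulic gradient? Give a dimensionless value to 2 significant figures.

∂h/∂x = (60.1 − 63.3) / (270 − 0) = -0.01185
∂h/∂y = (61.6 − 63.3) / (-250 − 0) = +0.006800
|∇h| = √(-0.01185² + 0.006800²) = 0.01366

0.014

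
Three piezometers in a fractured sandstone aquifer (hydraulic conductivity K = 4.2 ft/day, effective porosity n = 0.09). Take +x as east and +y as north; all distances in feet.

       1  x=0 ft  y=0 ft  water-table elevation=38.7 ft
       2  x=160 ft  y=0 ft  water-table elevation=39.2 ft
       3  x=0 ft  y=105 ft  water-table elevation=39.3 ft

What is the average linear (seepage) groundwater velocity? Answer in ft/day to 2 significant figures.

∂h/∂x = (39.2 − 38.7) / (160 − 0) = +0.003125
∂h/∂y = (39.3 − 38.7) / (105 − 0) = +0.005714
|∇h| = √(0.003125² + 0.005714²) = 0.006513
Seepage velocity v = K·i/n = 4.2 × 0.006513 / 0.09 = 0.3039 ft/day.

0.30 ft/day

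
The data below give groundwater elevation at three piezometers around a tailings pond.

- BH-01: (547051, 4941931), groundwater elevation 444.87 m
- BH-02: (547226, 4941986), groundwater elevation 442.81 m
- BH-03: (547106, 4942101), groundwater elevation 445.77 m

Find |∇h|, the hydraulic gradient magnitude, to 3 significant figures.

0.0181

Taking BH-01 as reference: BH-02−BH-01 = (175, 55, -2.06); BH-03−BH-01 = (55, 170, +0.90).
Determinant of the coordinate differences = 175·170 − 55·55 = 26725.
∂h/∂x = [(-2.06)·170 − (+0.90)·55] / 26725 = -0.01496
∂h/∂y = [175·(+0.90) − 55·(-2.06)] / 26725 = +0.01013
|∇h| = √(-0.01496² + 0.01013²) = 0.01807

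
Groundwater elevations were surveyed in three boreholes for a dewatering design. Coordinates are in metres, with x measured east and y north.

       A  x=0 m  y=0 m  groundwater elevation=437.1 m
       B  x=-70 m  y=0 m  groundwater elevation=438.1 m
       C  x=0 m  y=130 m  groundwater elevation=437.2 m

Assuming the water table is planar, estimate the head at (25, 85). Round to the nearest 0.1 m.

∂h/∂x = (438.1 − 437.1) / (-70 − 0) = -0.01429
∂h/∂y = (437.2 − 437.1) / (130 − 0) = +0.0007692
h(25, 85) = 437.1 + (-0.01429)·(25) + (+0.0007692)·(85) = 437.1 -0.357 +0.065 = 436.808 m.

436.8 m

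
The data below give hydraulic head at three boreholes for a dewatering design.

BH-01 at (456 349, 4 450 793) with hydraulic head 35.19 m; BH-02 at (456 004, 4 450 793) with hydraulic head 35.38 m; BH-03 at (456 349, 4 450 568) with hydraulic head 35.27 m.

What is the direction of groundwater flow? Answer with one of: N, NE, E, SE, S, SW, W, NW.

∂h/∂x = (35.38 − 35.19) / (456004 − 456349) = -0.0005507
∂h/∂y = (35.27 − 35.19) / (4450568 − 4450793) = -0.0003556
Flow = −∇h = (+0.0005507 east, +0.0003556 north), which points northeast.

NE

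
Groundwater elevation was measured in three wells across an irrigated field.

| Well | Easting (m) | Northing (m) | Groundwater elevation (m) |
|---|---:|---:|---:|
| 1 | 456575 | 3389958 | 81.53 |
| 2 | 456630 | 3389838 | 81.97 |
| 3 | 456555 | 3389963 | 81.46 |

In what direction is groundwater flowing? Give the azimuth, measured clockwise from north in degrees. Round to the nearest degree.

309°

Three-point gradient (reference 1): Δ to 2 = (55, -120, +0.44), Δ to 3 = (-20, 5, -0.07).
∂h/∂x = +0.002918, ∂h/∂y = -0.002329 (det = -2125).
Flow direction (−∇h) has components (-0.002918 E, +0.002329 N).
Azimuth = atan2(E, N) = atan2(-0.002918, +0.002329) = 308.6° ≈ 309°.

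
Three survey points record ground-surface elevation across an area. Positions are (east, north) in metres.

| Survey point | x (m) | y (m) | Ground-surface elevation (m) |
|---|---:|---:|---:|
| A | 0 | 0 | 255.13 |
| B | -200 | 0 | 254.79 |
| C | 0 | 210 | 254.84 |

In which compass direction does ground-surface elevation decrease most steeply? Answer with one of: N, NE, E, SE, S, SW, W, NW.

NW

∂z/∂x = (254.79 − 255.13) / (-200 − 0) = +0.001700
∂z/∂y = (254.84 − 255.13) / (210 − 0) = -0.001381
Steepest decrease is along −∇f = (-0.001700 E, +0.001381 N) → northwest.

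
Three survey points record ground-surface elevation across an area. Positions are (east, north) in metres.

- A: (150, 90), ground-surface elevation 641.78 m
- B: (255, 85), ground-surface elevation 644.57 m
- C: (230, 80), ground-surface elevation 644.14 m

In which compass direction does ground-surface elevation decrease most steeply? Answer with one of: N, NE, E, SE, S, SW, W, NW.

NW

With z = a·x + b·y + c and A as origin, the differences give:
  105·a + (-5)·b = +2.79
  80·a + (-10)·b = +2.36
Eliminate b (×(-10) and ×(-5), subtract): -650·a = -16.100 → a = ∂z/∂x = +0.02477
Back-substitute: b = ∂z/∂y = -0.03785.
Steepest decrease is along −∇f = (-0.02477 E, +0.03785 N) → northwest.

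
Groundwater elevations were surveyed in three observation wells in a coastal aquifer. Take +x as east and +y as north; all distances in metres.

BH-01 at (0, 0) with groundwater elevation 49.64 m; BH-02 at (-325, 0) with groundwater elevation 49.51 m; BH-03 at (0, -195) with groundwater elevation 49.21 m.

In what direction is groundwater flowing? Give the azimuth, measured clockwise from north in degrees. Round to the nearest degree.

∂h/∂x = (49.51 − 49.64) / (-325 − 0) = +0.0004000
∂h/∂y = (49.21 − 49.64) / (-195 − 0) = +0.002205
Flow direction (−∇h) has components (-0.0004000 E, -0.002205 N).
Azimuth = atan2(E, N) = atan2(-0.0004000, -0.002205) = 190.3° ≈ 190°.

190°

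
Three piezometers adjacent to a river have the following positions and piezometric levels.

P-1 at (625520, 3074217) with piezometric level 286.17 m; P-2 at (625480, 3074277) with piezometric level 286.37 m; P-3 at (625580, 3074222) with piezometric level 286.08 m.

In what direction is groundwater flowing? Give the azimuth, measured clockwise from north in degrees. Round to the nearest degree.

Three-point gradient (reference P-1): Δ to P-2 = (-40, 60, +0.20), Δ to P-3 = (60, 5, -0.09).
∂h/∂x = -0.001684, ∂h/∂y = +0.002211 (det = -3800).
Flow direction (−∇h) has components (+0.001684 E, -0.002211 N).
Azimuth = atan2(E, N) = atan2(+0.001684, -0.002211) = 142.7° ≈ 143°.

143°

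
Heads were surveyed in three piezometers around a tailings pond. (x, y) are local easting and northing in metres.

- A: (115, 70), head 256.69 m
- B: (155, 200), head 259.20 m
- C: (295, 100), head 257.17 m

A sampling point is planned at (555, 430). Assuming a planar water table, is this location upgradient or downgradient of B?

Differences from A: to B (Δx, Δy, Δh) = (40, 130, +2.51); to C = (180, 30, +0.48).
Solve a·Δx + b·Δy = Δh: det = 40·30 − 180·130 = -22200.
∂h/∂x = [(+2.51)·30 − (+0.48)·130] / -22200 = -0.0005811
∂h/∂y = [40·(+0.48) − 180·(+2.51)] / -22200 = +0.01949
Head at (555, 430) = 256.69 + (-0.0005811)·(440) + (+0.01949)·(360) = 263.45 m.
That is higher than the 259.20 m at B, so the point is upgradient.

upgradient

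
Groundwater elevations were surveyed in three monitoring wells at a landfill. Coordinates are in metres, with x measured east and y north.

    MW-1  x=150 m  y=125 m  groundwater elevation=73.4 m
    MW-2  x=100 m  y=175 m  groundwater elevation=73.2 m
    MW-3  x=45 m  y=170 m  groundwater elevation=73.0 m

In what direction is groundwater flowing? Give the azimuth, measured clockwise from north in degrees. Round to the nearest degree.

Taking MW-1 as reference: MW-2−MW-1 = (-50, 50, -0.2); MW-3−MW-1 = (-105, 45, -0.4).
Solve a·Δx + b·Δy = Δh: det = (-50)·45 − (-105)·50 = 3000.
∂h/∂x = [(-0.2)·45 − (-0.4)·50] / 3000 = +0.003667
∂h/∂y = [(-50)·(-0.4) − (-105)·(-0.2)] / 3000 = -0.0003333
Flow direction (−∇h) has components (-0.003667 E, +0.0003333 N).
Azimuth = atan2(E, N) = atan2(-0.003667, +0.0003333) = 275.2° ≈ 275°.

275°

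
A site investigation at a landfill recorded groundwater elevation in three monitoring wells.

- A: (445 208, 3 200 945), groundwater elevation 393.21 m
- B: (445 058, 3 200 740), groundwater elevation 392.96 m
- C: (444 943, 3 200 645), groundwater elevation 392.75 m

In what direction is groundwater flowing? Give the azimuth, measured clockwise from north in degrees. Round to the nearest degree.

With h = a·x + b·y + c and A as origin, the differences give:
  (-150)·a + (-205)·b = -0.25
  (-265)·a + (-300)·b = -0.46
Eliminate b (×(-300) and ×(-205), subtract): -9325·a = -19.300 → a = ∂h/∂x = +0.002070
Back-substitute: b = ∂h/∂y = -0.0002949.
Flow direction (−∇h) has components (-0.002070 E, +0.0002949 N).
Azimuth = atan2(E, N) = atan2(-0.002070, +0.0002949) = 278.1° ≈ 278°.

278°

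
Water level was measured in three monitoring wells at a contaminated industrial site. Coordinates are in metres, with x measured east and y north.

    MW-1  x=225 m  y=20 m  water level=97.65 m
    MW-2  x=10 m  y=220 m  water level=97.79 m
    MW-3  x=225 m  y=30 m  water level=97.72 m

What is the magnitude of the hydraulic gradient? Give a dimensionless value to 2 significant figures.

0.0091

Differences from MW-1: to MW-2 (Δx, Δy, Δh) = (-215, 200, +0.14); to MW-3 = (0, 10, +0.07).
Determinant of the coordinate differences = (-215)·10 − 0·200 = -2150.
∂h/∂x = [(+0.14)·10 − (+0.07)·200] / -2150 = +0.005860
∂h/∂y = [(-215)·(+0.07) − 0·(+0.14)] / -2150 = +0.007000
|∇h| = √(0.005860² + 0.007000²) = 0.009129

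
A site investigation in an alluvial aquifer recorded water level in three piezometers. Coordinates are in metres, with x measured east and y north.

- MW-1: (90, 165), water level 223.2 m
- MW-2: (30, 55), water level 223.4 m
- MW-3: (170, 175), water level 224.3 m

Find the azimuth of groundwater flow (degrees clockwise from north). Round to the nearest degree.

304°

Taking MW-1 as reference: MW-2−MW-1 = (-60, -110, +0.2); MW-3−MW-1 = (80, 10, +1.1).
Determinant of the coordinate differences = (-60)·10 − 80·(-110) = 8200.
∂h/∂x = [(+0.2)·10 − (+1.1)·(-110)] / 8200 = +0.01500
∂h/∂y = [(-60)·(+1.1) − 80·(+0.2)] / 8200 = -0.01000
Flow direction (−∇h) has components (-0.01500 E, +0.01000 N).
Azimuth = atan2(E, N) = atan2(-0.01500, +0.01000) = 303.7° ≈ 304°.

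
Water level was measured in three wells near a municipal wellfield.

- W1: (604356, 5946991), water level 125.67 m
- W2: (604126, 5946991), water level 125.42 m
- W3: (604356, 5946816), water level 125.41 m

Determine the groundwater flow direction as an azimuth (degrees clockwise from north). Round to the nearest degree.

216°

∂h/∂x = (125.42 − 125.67) / (604126 − 604356) = +0.001087
∂h/∂y = (125.41 − 125.67) / (5946816 − 5946991) = +0.001486
Flow direction (−∇h) has components (-0.001087 E, -0.001486 N).
Azimuth = atan2(E, N) = atan2(-0.001087, -0.001486) = 216.2° ≈ 216°.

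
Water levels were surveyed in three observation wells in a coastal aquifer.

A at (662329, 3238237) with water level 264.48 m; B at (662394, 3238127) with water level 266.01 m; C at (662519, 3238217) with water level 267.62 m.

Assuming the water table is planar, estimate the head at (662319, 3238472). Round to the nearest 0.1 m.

Three-point gradient (reference A): Δ to B = (65, -110, +1.53), Δ to C = (190, -20, +3.14).
∂h/∂x = +0.01606, ∂h/∂y = -0.004418 (det = 19600).
h(662319, 3238472) = 264.48 + (+0.01606)·(-10) + (-0.004418)·(235) = 264.48 -0.161 -1.038 = 263.281 m.

263.3 m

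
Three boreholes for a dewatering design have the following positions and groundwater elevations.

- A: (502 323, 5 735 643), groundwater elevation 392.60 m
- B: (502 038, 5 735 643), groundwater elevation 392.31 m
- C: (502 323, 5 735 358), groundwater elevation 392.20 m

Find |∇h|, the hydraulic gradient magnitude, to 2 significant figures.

∂h/∂x = (392.31 − 392.60) / (502038 − 502323) = +0.001018
∂h/∂y = (392.20 − 392.60) / (5735358 − 5735643) = +0.001404
|∇h| = √(0.001018² + 0.001404²) = 0.001734

0.0017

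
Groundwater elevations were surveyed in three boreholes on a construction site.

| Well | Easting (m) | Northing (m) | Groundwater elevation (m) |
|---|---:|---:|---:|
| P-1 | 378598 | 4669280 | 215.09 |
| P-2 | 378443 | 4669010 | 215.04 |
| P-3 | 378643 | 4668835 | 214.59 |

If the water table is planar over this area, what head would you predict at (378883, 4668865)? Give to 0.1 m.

With h = a·x + b·y + c and P-1 as origin, the differences give:
  (-155)·a + (-270)·b = -0.05
  45·a + (-445)·b = -0.50
Eliminate b (×(-445) and ×(-270), subtract): 81125·a = -112.750 → a = ∂h/∂x = -0.001390
Back-substitute: b = ∂h/∂y = +0.0009831.
h(378883, 4668865) = 215.09 + (-0.001390)·(285) + (+0.0009831)·(-415) = 215.09 -0.396 -0.408 = 214.286 m.

214.3 m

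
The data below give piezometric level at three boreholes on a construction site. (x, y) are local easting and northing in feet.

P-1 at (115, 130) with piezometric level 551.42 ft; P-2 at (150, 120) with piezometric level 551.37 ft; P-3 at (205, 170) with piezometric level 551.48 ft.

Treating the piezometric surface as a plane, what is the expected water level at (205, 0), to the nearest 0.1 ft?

Taking P-1 as reference: P-2−P-1 = (35, -10, -0.05); P-3−P-1 = (90, 40, +0.06).
Solve a·Δx + b·Δy = Δh: det = 35·40 − 90·(-10) = 2300.
∂h/∂x = [(-0.05)·40 − (+0.06)·(-10)] / 2300 = -0.0006087
∂h/∂y = [35·(+0.06) − 90·(-0.05)] / 2300 = +0.002870
h(205, 0) = 551.42 + (-0.0006087)·(90) + (+0.002870)·(-130) = 551.42 -0.055 -0.373 = 550.992 ft.

551.0 ft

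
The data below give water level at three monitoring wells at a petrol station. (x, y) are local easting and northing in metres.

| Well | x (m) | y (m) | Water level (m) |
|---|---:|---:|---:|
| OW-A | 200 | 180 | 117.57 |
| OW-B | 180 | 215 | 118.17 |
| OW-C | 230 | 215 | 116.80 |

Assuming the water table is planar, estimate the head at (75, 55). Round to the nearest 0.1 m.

Differences from OW-A: to OW-B (Δx, Δy, Δh) = (-20, 35, +0.60); to OW-C = (30, 35, -0.77).
Solve a·Δx + b·Δy = Δh: det = (-20)·35 − 30·35 = -1750.
∂h/∂x = [(+0.60)·35 − (-0.77)·35] / -1750 = -0.02740
∂h/∂y = [(-20)·(-0.77) − 30·(+0.60)] / -1750 = +0.001486
h(75, 55) = 117.57 + (-0.02740)·(-125) + (+0.001486)·(-125) = 117.57 +3.425 -0.186 = 120.809 m.

120.8 m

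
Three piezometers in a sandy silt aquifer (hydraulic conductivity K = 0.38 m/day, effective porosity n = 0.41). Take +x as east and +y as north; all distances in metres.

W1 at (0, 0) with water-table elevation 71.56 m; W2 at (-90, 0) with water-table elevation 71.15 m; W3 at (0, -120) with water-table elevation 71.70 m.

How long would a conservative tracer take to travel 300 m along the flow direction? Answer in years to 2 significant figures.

190 years

∂h/∂x = (71.15 − 71.56) / (-90 − 0) = +0.004556
∂h/∂y = (71.70 − 71.56) / (-120 − 0) = -0.001167
|∇h| = √(0.004556² + -0.001167²) = 0.004703
Seepage velocity v = K·i/n = 0.38 × 0.004703 / 0.41 = 0.004359 m/day.
t = 300 / 0.004359 = 6.882e+04 days = 188 years.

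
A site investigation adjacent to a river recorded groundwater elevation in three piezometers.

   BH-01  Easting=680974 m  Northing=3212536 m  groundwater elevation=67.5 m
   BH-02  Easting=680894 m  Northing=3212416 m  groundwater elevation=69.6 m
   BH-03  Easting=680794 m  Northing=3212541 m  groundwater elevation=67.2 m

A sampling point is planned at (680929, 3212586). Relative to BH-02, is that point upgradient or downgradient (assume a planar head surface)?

downgradient

Differences from BH-01: to BH-02 (Δx, Δy, Δh) = (-80, -120, +2.1); to BH-03 = (-180, 5, -0.3).
Solve a·Δx + b·Δy = Δh: det = (-80)·5 − (-180)·(-120) = -22000.
∂h/∂x = [(+2.1)·5 − (-0.3)·(-120)] / -22000 = +0.001159
∂h/∂y = [(-80)·(-0.3) − (-180)·(+2.1)] / -22000 = -0.01827
Head at (680929, 3212586) = 67.5 + (+0.001159)·(-45) + (-0.01827)·(50) = 66.53 m.
That is lower than the 69.6 m at BH-02, so the point is downgradient.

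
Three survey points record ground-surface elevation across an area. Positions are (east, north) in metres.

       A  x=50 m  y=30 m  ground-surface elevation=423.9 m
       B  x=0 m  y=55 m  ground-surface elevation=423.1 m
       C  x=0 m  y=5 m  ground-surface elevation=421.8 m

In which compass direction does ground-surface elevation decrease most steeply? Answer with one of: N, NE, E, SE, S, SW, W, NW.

With z = a·x + b·y + c and A as origin, the differences give:
  (-50)·a + 25·b = -0.8
  (-50)·a + (-25)·b = -2.1
Eliminate b (×(-25) and ×25, subtract): 2500·a = 72.50 → a = ∂z/∂x = +0.02900
Back-substitute: b = ∂z/∂y = +0.02600.
Steepest decrease is along −∇f = (-0.02900 E, -0.02600 N) → southwest.

SW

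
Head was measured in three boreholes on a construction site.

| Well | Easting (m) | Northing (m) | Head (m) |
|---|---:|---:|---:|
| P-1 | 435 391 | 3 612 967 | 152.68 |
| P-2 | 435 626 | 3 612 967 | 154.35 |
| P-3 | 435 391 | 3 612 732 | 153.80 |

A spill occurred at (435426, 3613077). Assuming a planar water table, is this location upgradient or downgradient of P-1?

downgradient

∂h/∂x = (154.35 − 152.68) / (435626 − 435391) = +0.007106
∂h/∂y = (153.80 − 152.68) / (3612732 − 3612967) = -0.004766
Head at (435426, 3613077) = 152.68 + (+0.007106)·(35) + (-0.004766)·(110) = 152.40 m.
That is lower than the 152.68 m at P-1, so the point is downgradient.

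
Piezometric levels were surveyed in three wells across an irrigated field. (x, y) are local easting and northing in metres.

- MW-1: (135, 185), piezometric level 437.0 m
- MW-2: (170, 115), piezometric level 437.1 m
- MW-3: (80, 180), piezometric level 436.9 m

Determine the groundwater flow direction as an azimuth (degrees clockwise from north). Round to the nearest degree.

Taking MW-1 as reference: MW-2−MW-1 = (35, -70, +0.1); MW-3−MW-1 = (-55, -5, -0.1).
Solve a·Δx + b·Δy = Δh: det = 35·(-5) − (-55)·(-70) = -4025.
∂h/∂x = [(+0.1)·(-5) − (-0.1)·(-70)] / -4025 = +0.001863
∂h/∂y = [35·(-0.1) − (-55)·(+0.1)] / -4025 = -0.0004969
Flow direction (−∇h) has components (-0.001863 E, +0.0004969 N).
Azimuth = atan2(E, N) = atan2(-0.001863, +0.0004969) = 284.9° ≈ 285°.

285°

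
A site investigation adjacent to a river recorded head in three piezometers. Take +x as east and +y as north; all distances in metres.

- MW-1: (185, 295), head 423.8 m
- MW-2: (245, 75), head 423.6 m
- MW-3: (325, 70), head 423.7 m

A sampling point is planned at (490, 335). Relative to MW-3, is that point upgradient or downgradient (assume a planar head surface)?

upgradient

With h = a·x + b·y + c and MW-1 as origin, the differences give:
  60·a + (-220)·b = -0.2
  140·a + (-225)·b = -0.1
Eliminate b (×(-225) and ×(-220), subtract): 17300·a = 23.00 → a = ∂h/∂x = +0.001329
Back-substitute: b = ∂h/∂y = +0.001272.
Head at (490, 335) = 423.8 + (+0.001329)·(305) + (+0.001272)·(40) = 424.26 m.
That is higher than the 423.7 m at MW-3, so the point is upgradient.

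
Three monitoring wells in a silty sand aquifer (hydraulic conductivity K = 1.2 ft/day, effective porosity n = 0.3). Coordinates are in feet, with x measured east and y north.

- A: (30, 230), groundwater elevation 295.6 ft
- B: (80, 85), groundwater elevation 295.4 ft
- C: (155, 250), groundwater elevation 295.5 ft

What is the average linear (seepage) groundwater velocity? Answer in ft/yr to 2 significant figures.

Taking A as reference: B−A = (50, -145, -0.2); C−A = (125, 20, -0.1).
Solve a·Δx + b·Δy = Δh: det = 50·20 − 125·(-145) = 19125.
∂h/∂x = [(-0.2)·20 − (-0.1)·(-145)] / 19125 = -0.0009673
∂h/∂y = [50·(-0.1) − 125·(-0.2)] / 19125 = +0.001046
|∇h| = √(-0.0009673² + 0.001046²) = 0.001425
Seepage velocity v = K·i/n = 1.2 × 0.001425 / 0.3 = 0.0057 ft/day = 2.082 ft/yr.

2.1 ft/yr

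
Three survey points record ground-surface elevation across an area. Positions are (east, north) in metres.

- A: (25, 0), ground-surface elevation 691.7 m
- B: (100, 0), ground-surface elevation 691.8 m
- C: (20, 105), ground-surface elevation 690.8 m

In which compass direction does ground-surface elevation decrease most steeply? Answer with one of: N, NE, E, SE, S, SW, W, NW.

N

Taking A as reference: B−A = (75, 0, +0.1); C−A = (-5, 105, -0.9).
Determinant of the coordinate differences = 75·105 − (-5)·0 = 7875.
∂z/∂x = [(+0.1)·105 − (-0.9)·0] / 7875 = +0.001333
∂z/∂y = [75·(-0.9) − (-5)·(+0.1)] / 7875 = -0.008508
Steepest decrease is along −∇f = (-0.001333 E, +0.008508 N) → north.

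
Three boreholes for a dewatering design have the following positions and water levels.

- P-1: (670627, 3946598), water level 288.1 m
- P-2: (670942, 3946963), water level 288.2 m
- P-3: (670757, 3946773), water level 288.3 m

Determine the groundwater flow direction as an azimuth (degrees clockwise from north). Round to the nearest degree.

Differences from P-1: to P-2 (Δx, Δy, Δh) = (315, 365, +0.1); to P-3 = (130, 175, +0.2).
Solve a·Δx + b·Δy = Δh: det = 315·175 − 130·365 = 7675.
∂h/∂x = [(+0.1)·175 − (+0.2)·365] / 7675 = -0.007231
∂h/∂y = [315·(+0.2) − 130·(+0.1)] / 7675 = +0.006515
Flow direction (−∇h) has components (+0.007231 E, -0.006515 N).
Azimuth = atan2(E, N) = atan2(+0.007231, -0.006515) = 132.0° ≈ 132°.

132°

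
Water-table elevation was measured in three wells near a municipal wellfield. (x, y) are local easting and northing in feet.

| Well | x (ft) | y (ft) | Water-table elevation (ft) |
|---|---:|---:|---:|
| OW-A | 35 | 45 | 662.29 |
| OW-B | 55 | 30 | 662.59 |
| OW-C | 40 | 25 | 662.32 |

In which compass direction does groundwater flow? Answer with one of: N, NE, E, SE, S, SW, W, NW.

W

With h = a·x + b·y + c and OW-A as origin, the differences give:
  20·a + (-15)·b = +0.30
  5·a + (-20)·b = +0.03
Eliminate b (×(-20) and ×(-15), subtract): -325·a = -5.550 → a = ∂h/∂x = +0.01708
Back-substitute: b = ∂h/∂y = +0.002769.
Flow = −∇h = (-0.01708 east, -0.002769 north), which points west.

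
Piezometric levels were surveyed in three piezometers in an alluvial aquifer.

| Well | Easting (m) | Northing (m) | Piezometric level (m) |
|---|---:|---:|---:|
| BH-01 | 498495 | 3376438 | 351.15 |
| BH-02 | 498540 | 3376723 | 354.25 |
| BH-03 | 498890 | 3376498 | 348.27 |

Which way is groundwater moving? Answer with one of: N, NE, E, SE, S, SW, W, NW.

Taking BH-01 as reference: BH-02−BH-01 = (45, 285, +3.10); BH-03−BH-01 = (395, 60, -2.88).
Solve a·Δx + b·Δy = Δh: det = 45·60 − 395·285 = -109875.
∂h/∂x = [(+3.10)·60 − (-2.88)·285] / -109875 = -0.009163
∂h/∂y = [45·(-2.88) − 395·(+3.10)] / -109875 = +0.01232
Flow = −∇h = (+0.009163 east, -0.01232 north), which points southeast.

SE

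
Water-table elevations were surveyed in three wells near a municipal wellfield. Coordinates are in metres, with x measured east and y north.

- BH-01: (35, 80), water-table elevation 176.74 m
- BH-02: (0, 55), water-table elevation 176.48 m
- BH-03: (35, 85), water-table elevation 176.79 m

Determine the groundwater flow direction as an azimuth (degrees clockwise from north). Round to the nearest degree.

Differences from BH-01: to BH-02 (Δx, Δy, Δh) = (-35, -25, -0.26); to BH-03 = (0, 5, +0.05).
Solve a·Δx + b·Δy = Δh: det = (-35)·5 − 0·(-25) = -175.
∂h/∂x = [(-0.26)·5 − (+0.05)·(-25)] / -175 = +0.0002857
∂h/∂y = [(-35)·(+0.05) − 0·(-0.26)] / -175 = +0.010000
Flow direction (−∇h) has components (-0.0002857 E, -0.010000 N).
Azimuth = atan2(E, N) = atan2(-0.0002857, -0.010000) = 181.6° ≈ 182°.

182°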